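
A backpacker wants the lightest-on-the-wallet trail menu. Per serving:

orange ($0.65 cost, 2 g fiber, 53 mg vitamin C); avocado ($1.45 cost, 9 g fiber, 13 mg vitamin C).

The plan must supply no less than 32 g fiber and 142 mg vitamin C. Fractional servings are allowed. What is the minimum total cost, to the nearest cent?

$5.78

A basic optimal solution has at most two foods positive. Try each food alone and each pair with both targets met exactly.
orange only: max(32/2, 142/53) = 16 servings → $10.40.
avocado only: max(32/9, 142/13) = 10.92 servings → $15.84.
orange + avocado with both tight: 1.911 servings and 3.131 servings → $5.78.
Cheapest feasible corner: $5.78.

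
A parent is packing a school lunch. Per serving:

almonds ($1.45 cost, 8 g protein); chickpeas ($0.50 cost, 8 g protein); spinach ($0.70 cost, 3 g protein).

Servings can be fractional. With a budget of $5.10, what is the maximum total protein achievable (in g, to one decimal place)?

Protein per dollar: chickpeas 16, almonds 5.517, spinach 4.286.
With no serving limits, spend the whole cost allowance on chickpeas: $5.10 / $0.50 × 8 g = 81.6 g.

81.6 g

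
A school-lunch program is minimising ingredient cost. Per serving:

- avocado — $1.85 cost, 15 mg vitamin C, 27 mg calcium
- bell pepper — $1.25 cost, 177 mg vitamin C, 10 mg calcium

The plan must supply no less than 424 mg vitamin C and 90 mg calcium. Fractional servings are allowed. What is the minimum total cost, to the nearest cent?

$7.40

The cheapest plan sits at a corner of the feasible region — with two constraints it uses at most two foods.
avocado only: max(424/15, 90/27) = 28.27 servings → $52.29.
bell pepper only: max(424/177, 90/10) = 9 servings → $11.25.
avocado + bell pepper with both tight: 2.525 servings and 2.181 servings → $7.40.
Cheapest feasible corner: $7.40.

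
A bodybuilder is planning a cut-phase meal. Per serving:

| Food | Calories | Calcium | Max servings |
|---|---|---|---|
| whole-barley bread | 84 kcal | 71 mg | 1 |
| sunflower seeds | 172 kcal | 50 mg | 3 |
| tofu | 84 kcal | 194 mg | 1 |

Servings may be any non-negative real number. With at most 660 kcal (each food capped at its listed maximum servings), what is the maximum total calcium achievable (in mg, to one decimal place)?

Calcium per kcal: tofu 2.31, whole-barley bread 0.8452, sunflower seeds 0.2907.
Take 1 serving of tofu: uses 84 kcal, +194.0 mg calcium (running total 194.0 mg).
Take 1 serving of whole-barley bread: uses 84 kcal, +71.0 mg calcium (running total 265.0 mg).
Take 2.86 servings of sunflower seeds: uses 492 kcal, +143.0 mg calcium (running total 408.0 mg).
Filling greedily by calcium-per-kcal is optimal for one linear limit, giving 408.0 mg.

408.0 mg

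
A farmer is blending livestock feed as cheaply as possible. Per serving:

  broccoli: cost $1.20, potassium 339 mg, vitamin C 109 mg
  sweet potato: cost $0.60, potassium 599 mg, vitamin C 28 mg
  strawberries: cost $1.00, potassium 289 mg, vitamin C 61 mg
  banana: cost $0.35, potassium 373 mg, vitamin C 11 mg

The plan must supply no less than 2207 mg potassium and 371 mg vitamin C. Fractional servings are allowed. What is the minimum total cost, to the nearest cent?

$4.68

Minimising a linear cost over {potassium ≥ 2207, vitamin C ≥ 371, servings ≥ 0} — the optimum is at a vertex, using one or two foods.
broccoli only: max(2207/339, 371/109) = 6.51 servings → $7.81.
sweet potato only: max(2207/599, 371/28) = 13.25 servings → $7.95.
strawberries only: max(2207/289, 371/61) = 7.637 servings → $7.64.
banana only: max(2207/373, 371/11) = 33.73 servings → $11.80.
broccoli + sweet potato with both tight: 2.875 servings and 2.057 servings → $4.68.
broccoli + strawberries: intersection lies outside the first quadrant.
broccoli + banana with both tight: 3.09 servings and 3.109 servings → $4.80.
sweet potato + strawberries with both tight: 0.9635 servings and 5.64 servings → $6.22.
sweet potato + banana: intersection lies outside the first quadrant.
strawberries + banana with both tight: 5.829 servings and 1.4 servings → $6.32.
Cheapest feasible corner: $4.68.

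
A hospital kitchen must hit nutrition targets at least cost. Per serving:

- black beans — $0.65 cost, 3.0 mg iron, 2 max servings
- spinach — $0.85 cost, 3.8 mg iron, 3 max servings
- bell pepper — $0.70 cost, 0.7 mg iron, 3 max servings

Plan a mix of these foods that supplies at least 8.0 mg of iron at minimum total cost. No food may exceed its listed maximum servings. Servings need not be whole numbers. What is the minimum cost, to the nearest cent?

Cost per mg of iron: black beans $0.2167, spinach $0.2237, bell pepper $1.0000.
Take 2 servings of black beans: +6.0 mg iron for $1.30 (total $1.30, still need 2.0 mg).
Take 0.5263 servings of spinach: +2.0 mg iron for $0.45 (total $1.75, still need 0.0 mg).
Greedy by cheapest-per-mg is optimal for a single linear constraint, so the minimum cost is $1.75.

$1.75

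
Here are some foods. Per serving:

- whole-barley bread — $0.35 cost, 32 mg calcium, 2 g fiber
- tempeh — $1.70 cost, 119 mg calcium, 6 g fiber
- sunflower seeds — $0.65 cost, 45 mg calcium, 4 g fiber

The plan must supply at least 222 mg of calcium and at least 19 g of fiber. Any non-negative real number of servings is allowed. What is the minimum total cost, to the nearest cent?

The cheapest plan sits at a corner of the feasible region — with two constraints it uses at most two foods.
whole-barley bread only: max(222/32, 19/2) = 9.5 servings → $3.33.
tempeh only: max(222/119, 19/6) = 3.167 servings → $5.38.
sunflower seeds only: max(222/45, 19/4) = 4.933 servings → $3.21.
whole-barley bread + tempeh with both targets exact would need a negative amount; discard.
whole-barley bread + sunflower seeds with both tight: 0.8684 servings and 4.316 servings → $3.11.
tempeh + sunflower seeds with both tight: 0.1602 servings and 4.51 servings → $3.20.
Cheapest feasible corner: $3.11.

$3.11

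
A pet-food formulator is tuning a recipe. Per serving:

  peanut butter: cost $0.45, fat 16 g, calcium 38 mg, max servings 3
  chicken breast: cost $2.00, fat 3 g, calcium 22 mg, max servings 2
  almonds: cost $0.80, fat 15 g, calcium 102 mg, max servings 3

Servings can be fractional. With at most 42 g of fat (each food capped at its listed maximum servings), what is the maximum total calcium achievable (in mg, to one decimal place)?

288.8 mg

Calcium per g fat: chicken breast 7.333, almonds 6.8, peanut butter 2.375.
Take 2 servings of chicken breast: uses 6 g fat, +44.0 mg calcium (running total 44.0 mg).
Take 2.4 servings of almonds: uses 36 g fat, +244.8 mg calcium (running total 288.8 mg).
Greedy by best ratio exhausts the fat allowance optimally: 288.8 mg.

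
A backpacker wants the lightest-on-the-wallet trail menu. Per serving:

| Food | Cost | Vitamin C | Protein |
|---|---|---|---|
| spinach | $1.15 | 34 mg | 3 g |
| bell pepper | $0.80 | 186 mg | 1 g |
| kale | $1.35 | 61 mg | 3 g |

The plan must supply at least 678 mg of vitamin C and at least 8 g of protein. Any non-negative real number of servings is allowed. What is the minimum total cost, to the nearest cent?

Check every corner: each single food scaled to meet both minima, and each pair solved so both constraints bind.
spinach only: max(678/34, 8/3) = 19.94 servings → $22.93.
bell pepper only: max(678/186, 8/1) = 8 servings → $6.40.
kale only: max(678/61, 8/3) = 11.11 servings → $15.00.
spinach + bell pepper with both tight: 1.546 servings and 3.363 servings → $4.47.
spinach + kale: intersection lies outside the first quadrant.
bell pepper + kale with both tight: 3.111 servings and 1.63 servings → $4.69.
The minimum over all feasible corners is $4.47.

$4.47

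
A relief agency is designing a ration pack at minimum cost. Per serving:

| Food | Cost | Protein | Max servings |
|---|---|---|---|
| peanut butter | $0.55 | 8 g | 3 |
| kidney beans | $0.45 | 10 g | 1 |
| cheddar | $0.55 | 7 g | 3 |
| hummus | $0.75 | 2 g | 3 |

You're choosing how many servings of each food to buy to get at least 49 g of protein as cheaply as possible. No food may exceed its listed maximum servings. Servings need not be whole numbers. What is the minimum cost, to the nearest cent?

$3.28

Cost per g of protein: kidney beans $0.0450, peanut butter $0.0688, cheddar $0.0786, hummus $0.3750.
Take 1 serving of kidney beans: +10.0 g protein for $0.45 (total $0.45, still need 39.0 g).
Take 3 servings of peanut butter: +24.0 g protein for $1.65 (total $2.10, still need 15.0 g).
Take 2.143 servings of cheddar: +15.0 g protein for $1.18 (total $3.28, still need 0.0 g).
Filling from the cheapest source first is optimal under one linear minimum: $3.28.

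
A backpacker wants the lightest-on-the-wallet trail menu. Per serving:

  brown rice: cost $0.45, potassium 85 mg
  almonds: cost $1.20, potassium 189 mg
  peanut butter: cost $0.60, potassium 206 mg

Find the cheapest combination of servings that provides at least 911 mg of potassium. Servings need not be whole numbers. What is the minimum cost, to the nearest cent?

Cost per mg of potassium: peanut butter $0.0029, brown rice $0.0053, almonds $0.0063.
With no serving limits, use only peanut butter: 911 mg / 206 mg = 4.422 servings × $0.60 = $2.65.

$2.65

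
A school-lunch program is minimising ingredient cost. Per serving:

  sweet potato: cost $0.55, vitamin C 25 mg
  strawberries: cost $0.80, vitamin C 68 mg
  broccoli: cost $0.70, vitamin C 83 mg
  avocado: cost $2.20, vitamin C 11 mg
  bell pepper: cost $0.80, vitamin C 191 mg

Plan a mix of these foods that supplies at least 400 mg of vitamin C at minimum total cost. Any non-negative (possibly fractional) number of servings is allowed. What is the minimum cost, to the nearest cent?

Cost per mg of vitamin C: bell pepper $0.0042, broccoli $0.0084, strawberries $0.0118, sweet potato $0.0220, avocado $0.2000.
With no serving limits, use only bell pepper: 400 mg / 191 mg = 2.094 servings × $0.80 = $1.68.

$1.68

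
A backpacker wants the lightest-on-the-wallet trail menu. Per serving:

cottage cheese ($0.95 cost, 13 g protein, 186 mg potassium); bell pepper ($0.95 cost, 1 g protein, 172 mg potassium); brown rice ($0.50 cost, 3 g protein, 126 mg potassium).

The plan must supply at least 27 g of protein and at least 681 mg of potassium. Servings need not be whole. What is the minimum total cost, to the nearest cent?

$2.97

Two binding constraints pin down two serving amounts, so the optimal mix uses at most two foods. The candidates are each food alone (scaled to the tighter of protein/potassium) and each pair with both constraints tight.
cottage cheese only: max(27/13, 681/186) = 3.661 servings → $3.48.
bell pepper only: max(27/1, 681/172) = 27 servings → $25.65.
brown rice only: max(27/3, 681/126) = 9 servings → $4.50.
cottage cheese + bell pepper with both tight: 1.933 servings and 1.869 servings → $3.61.
cottage cheese + brown rice with both tight: 1.258 servings and 3.547 servings → $2.97.
bell pepper + brown rice: the both-tight solution has a negative serving — not a feasible corner.
Cheapest feasible corner: $2.97.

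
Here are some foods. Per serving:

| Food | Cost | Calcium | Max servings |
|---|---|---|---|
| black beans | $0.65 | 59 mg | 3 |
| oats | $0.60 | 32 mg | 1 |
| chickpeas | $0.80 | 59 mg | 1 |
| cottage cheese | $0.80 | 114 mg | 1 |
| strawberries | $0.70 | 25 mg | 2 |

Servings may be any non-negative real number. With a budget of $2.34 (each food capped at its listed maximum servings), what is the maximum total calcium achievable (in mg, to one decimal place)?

Calcium per dollar: cottage cheese 142.5, black beans 90.77, chickpeas 73.75, oats 53.33, strawberries 35.71.
Take 1 serving of cottage cheese: spends $0.80, +114.0 mg calcium (running total 114.0 mg).
Take 2.369 servings of black beans: spends $1.54, +139.8 mg calcium (running total 253.8 mg).
Filling greedily by calcium-per-dollar is optimal for one linear limit, giving 253.8 mg.

253.8 mg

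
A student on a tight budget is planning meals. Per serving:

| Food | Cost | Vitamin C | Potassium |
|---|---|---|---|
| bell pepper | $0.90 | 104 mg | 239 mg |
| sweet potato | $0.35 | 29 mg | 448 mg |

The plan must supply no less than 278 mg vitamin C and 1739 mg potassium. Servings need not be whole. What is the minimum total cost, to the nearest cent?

Compare the cost at each extreme point of the feasible region.
bell pepper only: max(278/104, 1739/239) = 7.276 servings → $6.55.
sweet potato only: max(278/29, 1739/448) = 9.586 servings → $3.36.
bell pepper + sweet potato with both tight: 1.869 servings and 2.885 servings → $2.69.
Cheapest feasible corner: $2.69.

$2.69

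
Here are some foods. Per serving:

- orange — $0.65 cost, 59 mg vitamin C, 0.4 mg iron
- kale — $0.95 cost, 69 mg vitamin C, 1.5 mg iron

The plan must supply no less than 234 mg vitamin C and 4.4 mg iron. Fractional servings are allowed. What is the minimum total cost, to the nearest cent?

$3.10

Compare the cost at each extreme point of the feasible region.
orange only: max(234/59, 4.4/0.4) = 11 servings → $7.15.
kale only: max(234/69, 4.4/1.5) = 3.391 servings → $3.22.
orange + kale with both tight: 0.7783 servings and 2.726 servings → $3.10.
The minimum over all feasible corners is $3.10.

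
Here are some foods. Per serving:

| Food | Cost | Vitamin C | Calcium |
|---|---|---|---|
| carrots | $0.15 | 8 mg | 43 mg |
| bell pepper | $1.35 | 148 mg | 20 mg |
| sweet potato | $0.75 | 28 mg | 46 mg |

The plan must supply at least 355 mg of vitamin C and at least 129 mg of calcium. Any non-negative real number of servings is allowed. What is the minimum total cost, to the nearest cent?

Two binding constraints pin down two serving amounts, so the optimal mix uses at most two foods. The candidates are each food alone (scaled to the tighter of vitamin C/calcium) and each pair with both constraints tight.
carrots only: max(355/8, 129/43) = 44.38 servings → $6.66.
bell pepper only: max(355/148, 129/20) = 6.45 servings → $8.71.
sweet potato only: max(355/28, 129/46) = 12.68 servings → $9.51.
carrots + bell pepper with both tight: 1.933 servings and 2.294 servings → $3.39.
carrots + sweet potato: intersection lies outside the first quadrant.
bell pepper + sweet potato with both tight: 2.036 servings and 1.919 servings → $4.19.
Cheapest feasible corner: $3.39.

$3.39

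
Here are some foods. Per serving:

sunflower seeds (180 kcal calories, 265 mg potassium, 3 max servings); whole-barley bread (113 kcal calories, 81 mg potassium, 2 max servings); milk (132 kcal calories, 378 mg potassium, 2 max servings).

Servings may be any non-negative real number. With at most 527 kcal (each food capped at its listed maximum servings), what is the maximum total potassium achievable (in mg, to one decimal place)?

1143.2 mg

Potassium per kcal: milk 2.864, sunflower seeds 1.472, whole-barley bread 0.7168.
Take 2 servings of milk: uses 264 kcal, +756.0 mg potassium (running total 756.0 mg).
Take 1.461 servings of sunflower seeds: uses 263 kcal, +387.2 mg potassium (running total 1143.2 mg).
Greedy by best ratio exhausts the calories allowance optimally: 1143.2 mg.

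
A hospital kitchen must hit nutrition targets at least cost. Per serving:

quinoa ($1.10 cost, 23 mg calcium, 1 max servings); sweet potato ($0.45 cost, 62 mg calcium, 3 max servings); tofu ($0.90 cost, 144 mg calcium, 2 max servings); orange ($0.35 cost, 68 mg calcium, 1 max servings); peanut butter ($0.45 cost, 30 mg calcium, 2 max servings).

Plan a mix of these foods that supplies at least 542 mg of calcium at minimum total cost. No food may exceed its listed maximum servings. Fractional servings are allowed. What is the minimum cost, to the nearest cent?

$3.50

Cost per mg of calcium: orange $0.0051, tofu $0.0063, sweet potato $0.0073, peanut butter $0.0150, quinoa $0.0478.
Take 1 serving of orange: +68.0 mg calcium for $0.35 (total $0.35, still need 474.0 mg).
Take 2 servings of tofu: +288.0 mg calcium for $1.80 (total $2.15, still need 186.0 mg).
Take 3 servings of sweet potato: +186.0 mg calcium for $1.35 (total $3.50, still need 0.0 mg).
Greedy by cheapest-per-mg is optimal for a single linear constraint, so the minimum cost is $3.50.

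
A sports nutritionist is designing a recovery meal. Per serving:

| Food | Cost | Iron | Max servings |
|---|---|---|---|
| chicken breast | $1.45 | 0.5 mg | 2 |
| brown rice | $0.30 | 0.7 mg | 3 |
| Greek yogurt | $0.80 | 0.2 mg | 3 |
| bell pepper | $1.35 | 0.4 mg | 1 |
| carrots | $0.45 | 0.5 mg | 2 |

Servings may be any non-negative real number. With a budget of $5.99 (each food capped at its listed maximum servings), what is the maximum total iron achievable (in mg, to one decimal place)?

Iron per dollar: brown rice 2.333, carrots 1.111, chicken breast 0.3448, bell pepper 0.2963, Greek yogurt 0.25.
Take 3 servings of brown rice: spends $0.90, +2.1 mg iron (running total 2.1 mg).
Take 2 servings of carrots: spends $0.90, +1.0 mg iron (running total 3.1 mg).
Take 2 servings of chicken breast: spends $2.90, +1.0 mg iron (running total 4.1 mg).
Take 0.9556 servings of bell pepper: spends $1.29, +0.4 mg iron (running total 4.5 mg).
Greedy by best ratio exhausts the cost allowance optimally: 4.5 mg.

4.5 mg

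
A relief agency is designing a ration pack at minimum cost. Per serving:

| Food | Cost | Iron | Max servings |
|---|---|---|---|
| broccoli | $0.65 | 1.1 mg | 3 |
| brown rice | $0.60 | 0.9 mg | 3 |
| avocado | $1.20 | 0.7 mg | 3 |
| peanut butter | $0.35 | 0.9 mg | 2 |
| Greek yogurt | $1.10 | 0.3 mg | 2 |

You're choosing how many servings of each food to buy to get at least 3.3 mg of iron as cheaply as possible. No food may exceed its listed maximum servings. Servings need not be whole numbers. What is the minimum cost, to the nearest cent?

$1.59

Cost per mg of iron: peanut butter $0.3889, broccoli $0.5909, brown rice $0.6667, avocado $1.7143, Greek yogurt $3.6667.
Take 2 servings of peanut butter: +1.8 mg iron for $0.70 (total $0.70, still need 1.5 mg).
Take 1.364 servings of broccoli: +1.5 mg iron for $0.89 (total $1.59, still need 0.0 mg).
Greedy by cheapest-per-mg is optimal for a single linear constraint, so the minimum cost is $1.59.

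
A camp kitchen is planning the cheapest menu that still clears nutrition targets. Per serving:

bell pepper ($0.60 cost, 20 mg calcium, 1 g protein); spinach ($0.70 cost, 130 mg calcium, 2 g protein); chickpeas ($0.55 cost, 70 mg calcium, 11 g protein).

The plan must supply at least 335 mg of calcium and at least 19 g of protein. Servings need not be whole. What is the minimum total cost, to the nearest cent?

An LP optimum is at a vertex; with two nutrient constraints at most two foods are used. Check each candidate.
bell pepper only: max(335/20, 19/1) = 19 servings → $11.40.
spinach only: max(335/130, 19/2) = 9.5 servings → $6.65.
chickpeas only: max(335/70, 19/11) = 4.786 servings → $2.63.
bell pepper + spinach: the both-tight solution has a negative serving — not a feasible corner.
bell pepper + chickpeas with both tight: 15.7 servings and 0.3 servings → $9.59.
spinach + chickpeas with both tight: 1.826 servings and 1.395 servings → $2.05.
Cheapest feasible corner: $2.05.

$2.05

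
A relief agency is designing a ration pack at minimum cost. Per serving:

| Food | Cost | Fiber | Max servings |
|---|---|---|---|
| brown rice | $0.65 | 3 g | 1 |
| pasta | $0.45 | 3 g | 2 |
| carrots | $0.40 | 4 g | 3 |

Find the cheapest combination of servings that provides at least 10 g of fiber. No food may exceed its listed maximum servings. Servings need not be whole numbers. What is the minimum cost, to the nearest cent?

$1.00

Cost per g of fiber: carrots $0.1000, pasta $0.1500, brown rice $0.2167.
Take 2.5 servings of carrots: +10.0 g fiber for $1.00 (total $1.00, still need 0.0 g).
Greedy by cheapest-per-g is optimal for a single linear constraint, so the minimum cost is $1.00.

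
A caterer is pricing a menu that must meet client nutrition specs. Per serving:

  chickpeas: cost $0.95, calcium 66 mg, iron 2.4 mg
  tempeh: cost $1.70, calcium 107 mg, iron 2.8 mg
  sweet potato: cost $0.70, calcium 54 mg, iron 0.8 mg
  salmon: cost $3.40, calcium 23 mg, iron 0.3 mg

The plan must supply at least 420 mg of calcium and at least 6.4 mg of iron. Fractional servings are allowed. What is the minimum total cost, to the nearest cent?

$5.46

An LP optimum is at a vertex; with two nutrient constraints at most two foods are used. Check each candidate.
chickpeas only: max(420/66, 6.4/2.4) = 6.364 servings → $6.05.
tempeh only: max(420/107, 6.4/2.8) = 3.925 servings → $6.67.
sweet potato only: max(420/54, 6.4/0.8) = 8 servings → $5.60.
salmon only: max(420/23, 6.4/0.3) = 21.33 servings → $72.53.
chickpeas + tempeh: the both-tight solution has a negative serving — not a feasible corner.
chickpeas + sweet potato with both tight: 0.125 servings and 7.625 servings → $5.46.
chickpeas + salmon with both tight: 0.5989 servings and 16.54 servings → $56.81.
tempeh + sweet potato with both tight: 0.1463 servings and 7.488 servings → $5.49.
tempeh + salmon with both tight: 0.6563 servings and 15.21 servings → $52.82.
sweet potato + salmon: the both-tight solution has a negative serving — not a feasible corner.
The minimum over all feasible corners is $5.46.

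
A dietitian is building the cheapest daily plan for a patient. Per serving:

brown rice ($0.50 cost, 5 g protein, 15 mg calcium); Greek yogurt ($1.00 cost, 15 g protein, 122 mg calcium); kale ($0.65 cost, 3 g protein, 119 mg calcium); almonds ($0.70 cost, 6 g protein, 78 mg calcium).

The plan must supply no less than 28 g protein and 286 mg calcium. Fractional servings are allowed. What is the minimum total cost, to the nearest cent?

Check every corner: each single food scaled to meet both minima, and each pair solved so both constraints bind.
brown rice only: max(28/5, 286/15) = 19.07 servings → $9.53.
Greek yogurt only: max(28/15, 286/122) = 2.344 servings → $2.34.
kale only: max(28/3, 286/119) = 9.333 servings → $6.07.
almonds only: max(28/6, 286/78) = 4.667 servings → $3.27.
brown rice + Greek yogurt: intersection lies outside the first quadrant.
brown rice + kale with both tight: 4.498 servings and 1.836 servings → $3.44.
brown rice + almonds with both tight: 1.56 servings and 3.367 servings → $3.14.
Greek yogurt + kale with both tight: 1.743 servings and 0.6159 servings → $2.14.
Greek yogurt + almonds with both tight: 1.068 servings and 1.995 servings → $2.47.
kale + almonds: intersection lies outside the first quadrant.
Cheapest feasible corner: $2.14.

$2.14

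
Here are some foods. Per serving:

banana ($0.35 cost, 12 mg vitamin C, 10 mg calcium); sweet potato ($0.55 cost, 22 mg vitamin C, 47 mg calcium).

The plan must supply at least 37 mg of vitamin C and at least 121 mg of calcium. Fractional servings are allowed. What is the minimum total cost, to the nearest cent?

Two binding constraints pin down two serving amounts, so the optimal mix uses at most two foods. The candidates are each food alone (scaled to the tighter of vitamin C/calcium) and each pair with both constraints tight.
banana only: max(37/12, 121/10) = 12.1 servings → $4.24.
sweet potato only: max(37/22, 121/47) = 2.574 servings → $1.42.
banana + sweet potato: the both-tight solution has a negative serving — not a feasible corner.
The minimum over all feasible corners is $1.42.

$1.42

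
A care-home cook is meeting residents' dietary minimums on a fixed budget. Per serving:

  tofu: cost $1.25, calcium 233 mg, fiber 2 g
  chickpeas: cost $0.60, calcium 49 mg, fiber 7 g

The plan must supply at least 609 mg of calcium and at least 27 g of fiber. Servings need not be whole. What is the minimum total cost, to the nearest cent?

This is a tiny linear program; its minimum lies at a vertex of the feasible set. List the vertices and price them.
tofu only: max(609/233, 27/2) = 13.5 servings → $16.88.
chickpeas only: max(609/49, 27/7) = 12.43 servings → $7.46.
tofu + chickpeas with both tight: 1.918 servings and 3.309 servings → $4.38.
The minimum over all feasible corners is $4.38.

$4.38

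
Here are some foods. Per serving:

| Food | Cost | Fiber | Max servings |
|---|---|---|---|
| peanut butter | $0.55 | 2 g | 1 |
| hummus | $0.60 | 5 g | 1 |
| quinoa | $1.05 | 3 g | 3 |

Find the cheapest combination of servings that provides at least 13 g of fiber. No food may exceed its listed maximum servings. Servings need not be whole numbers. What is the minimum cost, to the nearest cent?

$3.25

Cost per g of fiber: hummus $0.1200, peanut butter $0.2750, quinoa $0.3500.
Take 1 serving of hummus: +5.0 g fiber for $0.60 (total $0.60, still need 8.0 g).
Take 1 serving of peanut butter: +2.0 g fiber for $0.55 (total $1.15, still need 6.0 g).
Take 2 servings of quinoa: +6.0 g fiber for $2.10 (total $3.25, still need 0.0 g).
Filling from the cheapest source first is optimal under one linear minimum: $3.25.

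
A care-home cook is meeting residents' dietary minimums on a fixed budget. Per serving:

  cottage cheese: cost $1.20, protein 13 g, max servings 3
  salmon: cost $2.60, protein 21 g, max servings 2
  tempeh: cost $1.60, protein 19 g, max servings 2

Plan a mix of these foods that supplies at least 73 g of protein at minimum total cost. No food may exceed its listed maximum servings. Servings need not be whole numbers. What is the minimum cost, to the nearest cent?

Cost per g of protein: tempeh $0.0842, cottage cheese $0.0923, salmon $0.1238.
Take 2 servings of tempeh: +38.0 g protein for $3.20 (total $3.20, still need 35.0 g).
Take 2.692 servings of cottage cheese: +35.0 g protein for $3.23 (total $6.43, still need 0.0 g).
Filling from the cheapest source first is optimal under one linear minimum: $6.43.

$6.43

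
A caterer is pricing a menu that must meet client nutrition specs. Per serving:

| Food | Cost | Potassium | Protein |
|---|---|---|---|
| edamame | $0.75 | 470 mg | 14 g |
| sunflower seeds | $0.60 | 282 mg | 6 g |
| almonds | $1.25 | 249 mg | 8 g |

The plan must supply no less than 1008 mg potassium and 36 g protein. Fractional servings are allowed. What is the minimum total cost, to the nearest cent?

At the optimum either one food covers both requirements or two foods hit both targets exactly; no other combination can be cheaper.
edamame only: max(1008/470, 36/14) = 2.571 servings → $1.93.
sunflower seeds only: max(1008/282, 36/6) = 6 servings → $3.60.
almonds only: max(1008/249, 36/8) = 4.5 servings → $5.62.
edamame + sunflower seeds: the both-tight solution has a negative serving — not a feasible corner.
edamame + almonds: intersection lies outside the first quadrant.
sunflower seeds + almonds: the both-tight solution has a negative serving — not a feasible corner.
So the least-cost plan costs $1.93.

$1.93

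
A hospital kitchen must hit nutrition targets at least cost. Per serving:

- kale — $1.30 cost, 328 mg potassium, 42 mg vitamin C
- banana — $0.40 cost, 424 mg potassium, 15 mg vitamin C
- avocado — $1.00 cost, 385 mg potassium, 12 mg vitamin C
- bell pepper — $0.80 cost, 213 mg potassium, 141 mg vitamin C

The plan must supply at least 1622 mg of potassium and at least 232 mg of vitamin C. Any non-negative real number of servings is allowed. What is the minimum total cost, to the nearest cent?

kale only: max(1622/328, 232/42) = 5.524 servings → $7.18.
banana only: max(1622/424, 232/15) = 15.47 servings → $6.19.
avocado only: max(1622/385, 232/12) = 19.33 servings → $19.33.
bell pepper only: max(1622/213, 232/141) = 7.615 servings → $6.09.
kale + banana with both targets exact would need a negative amount; discard.
kale + avocado: the both-tight solution has a negative serving — not a feasible corner.
kale + bell pepper with both tight: 4.806 servings and 0.2137 servings → $6.42.
banana + avocado: intersection lies outside the first quadrant.
banana + bell pepper with both tight: 3.168 servings and 1.308 servings → $2.31.
avocado + bell pepper with both tight: 3.466 servings and 1.35 servings → $4.55.
The minimum over all feasible corners is $2.31.

$2.31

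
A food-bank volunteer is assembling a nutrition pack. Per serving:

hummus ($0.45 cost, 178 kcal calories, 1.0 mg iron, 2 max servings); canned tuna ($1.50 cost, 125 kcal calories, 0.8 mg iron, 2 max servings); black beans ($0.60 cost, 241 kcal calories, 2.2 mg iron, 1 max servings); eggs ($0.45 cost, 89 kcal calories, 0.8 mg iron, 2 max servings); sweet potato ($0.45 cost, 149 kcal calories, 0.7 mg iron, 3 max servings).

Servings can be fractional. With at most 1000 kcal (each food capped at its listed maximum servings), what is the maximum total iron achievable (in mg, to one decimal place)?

7.3 mg

Iron per kcal: black beans 0.009129, eggs 0.008989, canned tuna 0.0064, hummus 0.005618, sweet potato 0.004698.
Take 1 serving of black beans: uses 241 kcal, +2.2 mg iron (running total 2.2 mg).
Take 2 servings of eggs: uses 178 kcal, +1.6 mg iron (running total 3.8 mg).
Take 2 servings of canned tuna: uses 250 kcal, +1.6 mg iron (running total 5.4 mg).
Take 1.86 servings of hummus: uses 331 kcal, +1.9 mg iron (running total 7.3 mg).
Filling greedily by iron-per-kcal is optimal for one linear limit, giving 7.3 mg.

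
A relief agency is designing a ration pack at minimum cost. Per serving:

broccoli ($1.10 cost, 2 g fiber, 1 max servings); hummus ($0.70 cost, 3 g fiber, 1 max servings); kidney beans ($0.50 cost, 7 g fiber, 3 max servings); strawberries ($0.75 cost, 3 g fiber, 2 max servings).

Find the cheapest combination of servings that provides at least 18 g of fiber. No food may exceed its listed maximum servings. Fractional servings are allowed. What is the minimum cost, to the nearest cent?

Cost per g of fiber: kidney beans $0.0714, hummus $0.2333, strawberries $0.2500, broccoli $0.5500.
Take 2.571 servings of kidney beans: +18.0 g fiber for $1.29 (total $1.29, still need 0.0 g).
Greedy by cheapest-per-g is optimal for a single linear constraint, so the minimum cost is $1.29.

$1.29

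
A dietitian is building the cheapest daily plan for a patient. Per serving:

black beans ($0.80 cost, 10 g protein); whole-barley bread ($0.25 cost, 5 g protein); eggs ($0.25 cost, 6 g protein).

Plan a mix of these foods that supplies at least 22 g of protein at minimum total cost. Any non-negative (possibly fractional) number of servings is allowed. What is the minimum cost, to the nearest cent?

$0.92

Cost per g of protein: eggs $0.0417, whole-barley bread $0.0500, black beans $0.0800.
With no serving limits, use only eggs: 22 g / 6 g = 3.667 servings × $0.25 = $0.92.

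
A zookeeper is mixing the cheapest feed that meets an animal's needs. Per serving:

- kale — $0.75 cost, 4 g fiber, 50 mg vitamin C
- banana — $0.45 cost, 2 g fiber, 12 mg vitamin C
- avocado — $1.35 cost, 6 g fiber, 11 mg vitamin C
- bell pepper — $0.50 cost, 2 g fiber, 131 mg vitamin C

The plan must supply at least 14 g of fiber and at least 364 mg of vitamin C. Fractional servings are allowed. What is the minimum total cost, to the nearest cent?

$2.85

An LP optimum is at a vertex; with two nutrient constraints at most two foods are used. Check each candidate.
kale only: max(14/4, 364/50) = 7.28 servings → $5.46.
banana only: max(14/2, 364/12) = 30.33 servings → $13.65.
avocado only: max(14/6, 364/11) = 33.09 servings → $44.67.
bell pepper only: max(14/2, 364/131) = 7 servings → $3.50.
kale + banana: the both-tight solution has a negative serving — not a feasible corner.
kale + avocado with both targets exact would need a negative amount; discard.
kale + bell pepper with both tight: 2.608 servings and 1.783 servings → $2.85.
banana + avocado: the both-tight solution has a negative serving — not a feasible corner.
banana + bell pepper with both tight: 4.647 servings and 2.353 servings → $3.27.
avocado + bell pepper with both tight: 1.448 servings and 2.657 servings → $3.28.
So the least-cost plan costs $2.85.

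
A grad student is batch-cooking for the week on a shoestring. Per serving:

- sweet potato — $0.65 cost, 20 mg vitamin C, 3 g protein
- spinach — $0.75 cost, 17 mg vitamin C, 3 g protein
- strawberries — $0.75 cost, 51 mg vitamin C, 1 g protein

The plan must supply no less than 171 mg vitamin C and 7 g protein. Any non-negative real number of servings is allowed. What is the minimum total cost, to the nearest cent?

sweet potato only: max(171/20, 7/3) = 8.55 servings → $5.56.
spinach only: max(171/17, 7/3) = 10.06 servings → $7.54.
strawberries only: max(171/51, 7/1) = 7 servings → $5.25.
sweet potato + spinach: the both-tight solution has a negative serving — not a feasible corner.
sweet potato + strawberries with both tight: 1.398 servings and 2.805 servings → $3.01.
spinach + strawberries with both tight: 1.368 servings and 2.897 servings → $3.20.
Cheapest feasible corner: $3.01.

$3.01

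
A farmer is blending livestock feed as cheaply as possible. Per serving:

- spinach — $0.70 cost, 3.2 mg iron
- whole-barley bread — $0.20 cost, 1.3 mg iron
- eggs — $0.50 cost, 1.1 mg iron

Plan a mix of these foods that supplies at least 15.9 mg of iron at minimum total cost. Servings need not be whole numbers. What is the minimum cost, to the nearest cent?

Cost per mg of iron: whole-barley bread $0.1538, spinach $0.2188, eggs $0.4545.
With no serving limits, use only whole-barley bread: 15.9 mg / 1.3 mg = 12.23 servings × $0.20 = $2.45.

$2.45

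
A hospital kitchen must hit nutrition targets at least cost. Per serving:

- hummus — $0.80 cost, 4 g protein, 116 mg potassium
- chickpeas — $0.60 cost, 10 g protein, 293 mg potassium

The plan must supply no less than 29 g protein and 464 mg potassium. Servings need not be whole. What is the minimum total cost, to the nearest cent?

This is a tiny linear program; its minimum lies at a vertex of the feasible set. List the vertices and price them.
hummus only: max(29/4, 464/116) = 7.25 servings → $5.80.
chickpeas only: max(29/10, 464/293) = 2.9 servings → $1.74.
hummus + chickpeas: the both-tight solution has a negative serving — not a feasible corner.
So the least-cost plan costs $1.74.

$1.74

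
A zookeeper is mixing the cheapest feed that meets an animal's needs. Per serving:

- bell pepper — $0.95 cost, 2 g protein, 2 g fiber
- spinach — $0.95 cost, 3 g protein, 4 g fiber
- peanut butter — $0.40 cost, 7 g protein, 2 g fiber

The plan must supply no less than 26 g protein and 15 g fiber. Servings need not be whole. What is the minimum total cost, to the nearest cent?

$3.00

A basic optimal solution has at most two foods positive. Try each food alone and each pair with both targets met exactly.
bell pepper only: max(26/2, 15/2) = 13 servings → $12.35.
spinach only: max(26/3, 15/4) = 8.667 servings → $8.23.
peanut butter only: max(26/7, 15/2) = 7.5 servings → $3.00.
bell pepper + spinach: intersection lies outside the first quadrant.
bell pepper + peanut butter with both tight: 5.3 servings and 2.2 servings → $5.92.
spinach + peanut butter with both tight: 2.409 servings and 2.682 servings → $3.36.
Cheapest feasible corner: $3.00.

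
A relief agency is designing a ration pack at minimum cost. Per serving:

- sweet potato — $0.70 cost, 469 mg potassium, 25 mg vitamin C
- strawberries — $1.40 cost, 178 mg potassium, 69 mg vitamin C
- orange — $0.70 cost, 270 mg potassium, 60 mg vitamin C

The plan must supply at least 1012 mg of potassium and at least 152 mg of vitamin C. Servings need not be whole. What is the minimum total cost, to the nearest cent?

sweet potato only: max(1012/469, 152/25) = 6.08 servings → $4.26.
strawberries only: max(1012/178, 152/69) = 5.685 servings → $7.96.
orange only: max(1012/270, 152/60) = 3.748 servings → $2.62.
sweet potato + strawberries with both tight: 1.532 servings and 1.648 servings → $3.38.
sweet potato + orange with both tight: 0.9201 servings and 2.15 servings → $2.15.
strawberries + orange: the both-tight solution has a negative serving — not a feasible corner.
Cheapest feasible corner: $2.15.

$2.15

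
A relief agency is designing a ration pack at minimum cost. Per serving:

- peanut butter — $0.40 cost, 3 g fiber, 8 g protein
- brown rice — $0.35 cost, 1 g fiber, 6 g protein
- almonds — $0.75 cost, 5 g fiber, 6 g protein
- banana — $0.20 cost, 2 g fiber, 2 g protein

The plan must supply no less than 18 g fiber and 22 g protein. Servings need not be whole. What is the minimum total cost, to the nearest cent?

A basic optimal solution has at most two foods positive. Try each food alone and each pair with both targets met exactly.
peanut butter only: max(18/3, 22/8) = 6 servings → $2.40.
brown rice only: max(18/1, 22/6) = 18 servings → $6.30.
almonds only: max(18/5, 22/6) = 3.667 servings → $2.75.
banana only: max(18/2, 22/2) = 11 servings → $2.20.
peanut butter + brown rice with both targets exact would need a negative amount; discard.
peanut butter + almonds with both tight: 0.09091 servings and 3.545 servings → $2.70.
peanut butter + banana with both tight: 0.8 servings and 7.8 servings → $1.88.
brown rice + almonds with both tight: 0.08333 servings and 3.583 servings → $2.72.
brown rice + banana with both tight: 0.8 servings and 8.6 servings → $2.00.
almonds + banana with both targets exact would need a negative amount; discard.
Cheapest feasible corner: $1.88.

$1.88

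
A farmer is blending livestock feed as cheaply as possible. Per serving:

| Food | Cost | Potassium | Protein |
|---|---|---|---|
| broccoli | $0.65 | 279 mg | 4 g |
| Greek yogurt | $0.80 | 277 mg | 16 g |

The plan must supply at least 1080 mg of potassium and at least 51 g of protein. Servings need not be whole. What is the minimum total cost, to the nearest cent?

broccoli only: max(1080/279, 51/4) = 12.75 servings → $8.29.
Greek yogurt only: max(1080/277, 51/16) = 3.899 servings → $3.12.
broccoli + Greek yogurt with both tight: 0.9395 servings and 2.953 servings → $2.97.
The minimum over all feasible corners is $2.97.

$2.97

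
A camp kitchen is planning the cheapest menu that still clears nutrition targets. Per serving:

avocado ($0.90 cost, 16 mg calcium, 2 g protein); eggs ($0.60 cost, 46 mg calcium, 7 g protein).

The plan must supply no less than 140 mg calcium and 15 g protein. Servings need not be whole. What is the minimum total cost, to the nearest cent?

An LP optimum is at a vertex; with two nutrient constraints at most two foods are used. Check each candidate.
avocado only: max(140/16, 15/2) = 8.75 servings → $7.88.
eggs only: max(140/46, 15/7) = 3.043 servings → $1.83.
avocado + eggs with both targets exact would need a negative amount; discard.
Cheapest feasible corner: $1.83.

$1.83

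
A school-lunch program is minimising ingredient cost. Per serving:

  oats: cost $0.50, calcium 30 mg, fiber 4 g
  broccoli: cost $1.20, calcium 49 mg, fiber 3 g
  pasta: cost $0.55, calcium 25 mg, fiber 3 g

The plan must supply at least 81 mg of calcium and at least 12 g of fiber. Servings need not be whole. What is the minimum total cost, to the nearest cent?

An LP optimum is at a vertex; with two nutrient constraints at most two foods are used. Check each candidate.
oats only: max(81/30, 12/4) = 3 servings → $1.50.
broccoli only: max(81/49, 12/3) = 4 servings → $4.80.
pasta only: max(81/25, 12/3) = 4 servings → $2.20.
oats + broccoli with both targets exact would need a negative amount; discard.
oats + pasta with both targets exact would need a negative amount; discard.
broccoli + pasta with both targets exact would need a negative amount; discard.
Cheapest feasible corner: $1.50.

$1.50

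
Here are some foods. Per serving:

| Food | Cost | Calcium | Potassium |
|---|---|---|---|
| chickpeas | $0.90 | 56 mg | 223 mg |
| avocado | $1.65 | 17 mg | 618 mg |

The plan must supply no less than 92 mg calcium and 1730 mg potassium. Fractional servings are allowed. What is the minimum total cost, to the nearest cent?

chickpeas only: max(92/56, 1730/223) = 7.758 servings → $6.98.
avocado only: max(92/17, 1730/618) = 5.412 servings → $8.93.
chickpeas + avocado with both tight: 0.8906 servings and 2.478 servings → $4.89.
The minimum over all feasible corners is $4.89.

$4.89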